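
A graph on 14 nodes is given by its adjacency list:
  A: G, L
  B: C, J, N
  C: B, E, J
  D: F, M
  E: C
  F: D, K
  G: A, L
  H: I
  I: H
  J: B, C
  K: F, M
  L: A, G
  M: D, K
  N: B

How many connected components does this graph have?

4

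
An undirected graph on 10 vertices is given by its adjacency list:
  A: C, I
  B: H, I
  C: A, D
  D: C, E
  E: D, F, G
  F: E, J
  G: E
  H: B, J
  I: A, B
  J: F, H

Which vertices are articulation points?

Removing E increases the component count from 1 to 2, so E is a cut vertex.
By contrast removing B leaves 1 component; it is not a cut vertex. No other vertex is a cut vertex either.

E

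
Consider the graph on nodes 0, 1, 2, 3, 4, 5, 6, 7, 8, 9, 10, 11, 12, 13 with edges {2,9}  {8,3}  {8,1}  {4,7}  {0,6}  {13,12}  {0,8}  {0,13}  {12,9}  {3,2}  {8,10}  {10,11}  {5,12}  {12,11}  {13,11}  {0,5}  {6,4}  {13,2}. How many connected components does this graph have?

1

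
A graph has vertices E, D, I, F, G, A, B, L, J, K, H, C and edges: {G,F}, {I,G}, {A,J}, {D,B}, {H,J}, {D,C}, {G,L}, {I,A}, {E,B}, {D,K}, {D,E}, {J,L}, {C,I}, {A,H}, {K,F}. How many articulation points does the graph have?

Removing D increases the component count from 1 to 2, so D is a cut vertex.
By contrast removing J leaves 1 component; it is not a cut vertex. No other vertex is a cut vertex either.

1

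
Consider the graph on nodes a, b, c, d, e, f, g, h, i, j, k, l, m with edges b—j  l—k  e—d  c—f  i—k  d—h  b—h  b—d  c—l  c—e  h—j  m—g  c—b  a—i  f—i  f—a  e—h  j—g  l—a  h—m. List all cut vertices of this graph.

c

Removing c increases the component count from 1 to 2, so c is a cut vertex.
By contrast removing i leaves 1 component; it is not a cut vertex. No other vertex is a cut vertex either.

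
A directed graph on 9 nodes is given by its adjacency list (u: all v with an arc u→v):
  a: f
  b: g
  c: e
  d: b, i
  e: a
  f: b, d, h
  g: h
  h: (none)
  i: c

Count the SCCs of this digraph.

4

{a, c, d, e, f, i} are all mutually reachable — one SCC of size 6.
{g} is an SCC by itself.
{h} is an SCC by itself.
{b} is an SCC by itself.
That gives 4 strongly connected components.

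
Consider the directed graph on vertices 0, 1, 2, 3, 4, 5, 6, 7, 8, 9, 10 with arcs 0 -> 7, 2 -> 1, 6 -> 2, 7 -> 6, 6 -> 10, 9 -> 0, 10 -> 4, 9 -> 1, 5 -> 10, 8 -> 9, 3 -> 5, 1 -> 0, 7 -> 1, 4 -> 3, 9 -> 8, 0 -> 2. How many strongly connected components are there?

{0, 1, 2, 6, 7} are all mutually reachable — one SCC of size 5.
{3, 4, 5, 10} are all mutually reachable — one SCC of size 4.
{8, 9} are all mutually reachable — one SCC of size 2.
That gives 3 strongly connected components.

3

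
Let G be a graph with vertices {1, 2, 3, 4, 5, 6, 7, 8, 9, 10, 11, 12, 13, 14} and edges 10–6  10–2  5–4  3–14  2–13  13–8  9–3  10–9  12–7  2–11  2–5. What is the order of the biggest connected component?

1 is isolated — a component by itself.
Starting from 7 we can reach 7, 12. That is one component of size 2.
Starting from 2 we can reach 2, 3, 4, 5, 6, 8, 9, 10, 11, 13, 14. That is one component of size 11.
The largest has 11 vertices.

11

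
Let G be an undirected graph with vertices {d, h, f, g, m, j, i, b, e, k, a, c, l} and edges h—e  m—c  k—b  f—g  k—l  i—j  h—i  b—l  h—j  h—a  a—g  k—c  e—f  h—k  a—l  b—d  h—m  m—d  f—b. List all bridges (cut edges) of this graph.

The edges on the cycle h-i-j-h are not bridges since each lies on that cycle.
Every edge lies on some cycle, so there are no bridges.

none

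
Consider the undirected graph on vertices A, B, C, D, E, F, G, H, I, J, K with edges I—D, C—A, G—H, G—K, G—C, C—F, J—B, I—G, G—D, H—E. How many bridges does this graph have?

The edges on the cycle I-G-D-I are not bridges since each lies on that cycle.
But removing G—C disconnects G from C; removing J—B disconnects J from B; removing H—E disconnects H from E; removing G—K disconnects G from K — these are bridges.
In total 7 edges are bridges.

7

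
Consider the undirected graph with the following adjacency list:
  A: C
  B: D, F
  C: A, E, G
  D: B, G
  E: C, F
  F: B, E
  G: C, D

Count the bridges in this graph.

1

The edges on the cycle G-C-E-F-B-D-G are not bridges since each lies on that cycle.
But removing C-A disconnects C from A — this is a bridge.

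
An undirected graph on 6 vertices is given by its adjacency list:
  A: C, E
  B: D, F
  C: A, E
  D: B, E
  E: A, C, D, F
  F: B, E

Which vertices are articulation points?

E

Removing E increases the component count from 1 to 2, so E is a cut vertex.
By contrast removing C leaves 1 component; it is not a cut vertex. No other vertex is a cut vertex either.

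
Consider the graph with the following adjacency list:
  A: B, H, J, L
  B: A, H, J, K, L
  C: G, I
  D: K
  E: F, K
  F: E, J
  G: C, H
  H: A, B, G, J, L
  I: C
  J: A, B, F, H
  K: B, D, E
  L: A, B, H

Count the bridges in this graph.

4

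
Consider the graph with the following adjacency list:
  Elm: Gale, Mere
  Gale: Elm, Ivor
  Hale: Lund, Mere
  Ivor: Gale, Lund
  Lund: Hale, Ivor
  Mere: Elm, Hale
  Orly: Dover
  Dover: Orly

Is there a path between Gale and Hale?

Yes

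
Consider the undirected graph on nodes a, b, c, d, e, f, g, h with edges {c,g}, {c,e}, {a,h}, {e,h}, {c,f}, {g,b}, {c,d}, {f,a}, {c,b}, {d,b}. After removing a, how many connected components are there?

With a gone, the remaining components are: {b, c, d, e, f, g, h}.
That is 1 component.

1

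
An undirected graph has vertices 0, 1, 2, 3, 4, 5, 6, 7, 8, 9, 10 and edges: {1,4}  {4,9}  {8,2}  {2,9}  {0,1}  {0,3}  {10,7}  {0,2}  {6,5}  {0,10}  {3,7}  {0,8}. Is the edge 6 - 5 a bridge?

Removing 6 - 5 leaves no path between 6 and 5: the component count goes from 2 to 3. So it is a bridge.

Yes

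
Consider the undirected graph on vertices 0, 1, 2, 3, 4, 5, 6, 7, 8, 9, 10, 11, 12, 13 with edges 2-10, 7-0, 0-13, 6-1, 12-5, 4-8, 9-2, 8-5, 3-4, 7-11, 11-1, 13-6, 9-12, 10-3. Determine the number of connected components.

2

Starting from 0 we can reach 0, 1, 6, 7, 11, 13. That is one component of size 6.
Starting from 2 we can reach 2, 3, 4, 5, 8, 9, 10, 12. That is one component of size 8.
Total: 2 components.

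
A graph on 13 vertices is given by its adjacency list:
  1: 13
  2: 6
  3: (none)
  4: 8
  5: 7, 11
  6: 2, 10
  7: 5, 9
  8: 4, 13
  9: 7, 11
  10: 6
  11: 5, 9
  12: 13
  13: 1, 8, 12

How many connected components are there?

4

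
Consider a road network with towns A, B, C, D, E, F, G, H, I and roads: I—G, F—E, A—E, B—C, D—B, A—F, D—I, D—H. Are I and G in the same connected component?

Yes

From I we can reach B, C, D, G, H, I, which includes G.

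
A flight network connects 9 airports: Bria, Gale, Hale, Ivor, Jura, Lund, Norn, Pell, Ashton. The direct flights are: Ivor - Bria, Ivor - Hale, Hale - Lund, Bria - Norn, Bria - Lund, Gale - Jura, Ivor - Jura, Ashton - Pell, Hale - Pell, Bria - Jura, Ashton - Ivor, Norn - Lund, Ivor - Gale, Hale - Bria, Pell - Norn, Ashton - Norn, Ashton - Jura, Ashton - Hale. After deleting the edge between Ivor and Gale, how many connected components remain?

Ivor and Gale are still connected via Ivor-Jura-Gale, so the component count stays at 1.

1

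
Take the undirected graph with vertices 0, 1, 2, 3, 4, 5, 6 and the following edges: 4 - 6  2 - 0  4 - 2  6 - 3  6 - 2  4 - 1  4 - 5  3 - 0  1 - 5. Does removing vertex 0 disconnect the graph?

Deleting 0 leaves 1 component (was 1) (its neighbors 2, 3 remain connected to each other), so 0 is not a cut vertex.

No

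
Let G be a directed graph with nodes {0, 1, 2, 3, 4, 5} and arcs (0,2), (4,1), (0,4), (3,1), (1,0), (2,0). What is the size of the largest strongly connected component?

4

{0, 1, 2, 4} are all mutually reachable — one SCC of size 4.
{3} is an SCC by itself.
{5} is an SCC by itself.
The largest has 4 vertices.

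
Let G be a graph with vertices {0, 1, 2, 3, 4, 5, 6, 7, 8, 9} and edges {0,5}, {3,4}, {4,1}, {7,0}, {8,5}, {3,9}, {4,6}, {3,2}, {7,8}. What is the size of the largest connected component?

Starting from 0 we can reach 0, 5, 7, 8. That is one component of size 4.
Starting from 1 we can reach 1, 2, 3, 4, 6, 9. That is one component of size 6.
The largest has 6 vertices.

6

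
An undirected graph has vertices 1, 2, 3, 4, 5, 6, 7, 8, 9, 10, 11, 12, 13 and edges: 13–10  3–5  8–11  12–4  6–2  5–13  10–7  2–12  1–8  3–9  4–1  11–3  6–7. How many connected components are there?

Starting from 1 we can reach 1, 2, 3, 4, 5, 6, 7, 8, 9, 10, 11, 12, 13. That is one component of size 13.
Total: 1 component.

1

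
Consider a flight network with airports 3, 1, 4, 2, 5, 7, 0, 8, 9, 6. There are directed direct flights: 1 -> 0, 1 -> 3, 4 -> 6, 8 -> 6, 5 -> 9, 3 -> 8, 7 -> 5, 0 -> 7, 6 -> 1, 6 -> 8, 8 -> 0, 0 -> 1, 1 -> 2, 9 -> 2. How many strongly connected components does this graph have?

6

{0, 1, 3, 6, 8} are all mutually reachable — one SCC of size 5.
{5} is an SCC by itself.
{7} is an SCC by itself.
{2} is an SCC by itself.
{9} is an SCC by itself.
(and 1 more singleton SCC)
That gives 6 strongly connected components.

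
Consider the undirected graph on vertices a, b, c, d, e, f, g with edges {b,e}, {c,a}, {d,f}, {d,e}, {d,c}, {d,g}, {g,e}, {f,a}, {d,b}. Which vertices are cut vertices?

d

Removing d increases the component count from 1 to 2, so d is a cut vertex.
By contrast removing b leaves 1 component; it is not a cut vertex. No other vertex is a cut vertex either.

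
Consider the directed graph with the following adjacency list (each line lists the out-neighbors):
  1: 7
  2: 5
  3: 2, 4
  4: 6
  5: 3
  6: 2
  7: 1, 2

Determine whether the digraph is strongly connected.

No

There is no directed path from 2 to 1, so the graph is not strongly connected.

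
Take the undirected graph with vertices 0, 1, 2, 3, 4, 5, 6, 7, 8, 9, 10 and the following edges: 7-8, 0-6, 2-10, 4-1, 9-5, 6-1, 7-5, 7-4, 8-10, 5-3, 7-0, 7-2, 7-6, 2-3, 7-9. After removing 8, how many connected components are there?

1

With 8 gone, the remaining components are: {0, 1, 2, 3, 4, 5, 6, 7, 9, 10}.
That is 1 component.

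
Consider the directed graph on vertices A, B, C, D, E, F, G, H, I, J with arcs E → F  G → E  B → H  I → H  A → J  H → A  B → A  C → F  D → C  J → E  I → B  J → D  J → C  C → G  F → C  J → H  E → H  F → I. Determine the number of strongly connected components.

{A, B, C, D, E, F, G, H, I, J} are all mutually reachable — one SCC of size 10.
That gives 1 strongly connected component.

1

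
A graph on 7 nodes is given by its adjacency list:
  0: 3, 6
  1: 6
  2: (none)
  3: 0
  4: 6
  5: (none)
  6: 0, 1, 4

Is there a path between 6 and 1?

Yes

From 6 we can reach 0, 1, 3, 4, 6, which includes 1.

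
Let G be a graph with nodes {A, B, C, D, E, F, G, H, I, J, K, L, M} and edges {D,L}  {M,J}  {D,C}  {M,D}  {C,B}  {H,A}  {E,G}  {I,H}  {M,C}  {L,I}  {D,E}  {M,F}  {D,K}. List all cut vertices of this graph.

C, D, E, H, I, L, M

Removing C increases the component count from 1 to 2, so C is a cut vertex.
Removing D increases the component count from 1 to 4, so D is a cut vertex.
Removing E increases the component count from 1 to 2, so E is a cut vertex.
Likewise H, I, L, M are cut vertices.
By contrast removing G leaves 1 component; it is not a cut vertex. No other vertex is a cut vertex either.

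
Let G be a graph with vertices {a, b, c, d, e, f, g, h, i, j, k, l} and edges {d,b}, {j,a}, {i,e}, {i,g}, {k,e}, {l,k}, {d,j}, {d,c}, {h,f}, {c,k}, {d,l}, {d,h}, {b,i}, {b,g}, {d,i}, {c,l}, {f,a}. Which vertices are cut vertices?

d

Removing d increases the component count from 1 to 2, so d is a cut vertex.
By contrast removing l leaves 1 component; it is not a cut vertex. No other vertex is a cut vertex either.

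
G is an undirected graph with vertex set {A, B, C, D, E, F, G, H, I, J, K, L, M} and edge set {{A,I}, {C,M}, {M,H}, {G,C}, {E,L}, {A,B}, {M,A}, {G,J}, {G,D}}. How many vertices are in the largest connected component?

9

F is isolated — a component by itself.
K is isolated — a component by itself.
Starting from E we can reach E, L. That is one component of size 2.
Starting from A we can reach A, B, C, D, G, H, I, J, M. That is one component of size 9.
The largest has 9 vertices.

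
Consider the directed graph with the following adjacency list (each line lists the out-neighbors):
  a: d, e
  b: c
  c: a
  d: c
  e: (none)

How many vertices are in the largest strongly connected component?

{a, c, d} are all mutually reachable — one SCC of size 3.
{b} is an SCC by itself.
{e} is an SCC by itself.
The largest has 3 vertices.

3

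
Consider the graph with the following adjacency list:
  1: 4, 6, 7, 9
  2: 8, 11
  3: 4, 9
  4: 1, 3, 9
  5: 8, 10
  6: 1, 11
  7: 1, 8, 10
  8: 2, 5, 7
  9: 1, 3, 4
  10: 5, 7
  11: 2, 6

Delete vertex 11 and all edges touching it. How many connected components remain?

With 11 gone, the remaining components are: {1, 2, 3, 4, 5, 6, 7, 8, 9, 10}.
That is 1 component.

1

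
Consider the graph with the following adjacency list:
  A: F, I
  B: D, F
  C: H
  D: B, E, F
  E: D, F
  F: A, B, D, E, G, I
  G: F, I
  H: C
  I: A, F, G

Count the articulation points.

Removing F increases the component count from 2 to 3, so F is a cut vertex.
By contrast removing C leaves 2 components; it is not a cut vertex. No other vertex is a cut vertex either.

1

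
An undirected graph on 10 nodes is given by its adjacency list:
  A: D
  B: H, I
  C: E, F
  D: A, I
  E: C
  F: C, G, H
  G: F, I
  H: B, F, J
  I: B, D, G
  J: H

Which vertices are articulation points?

Removing C increases the component count from 1 to 2, so C is a cut vertex.
Removing D increases the component count from 1 to 2, so D is a cut vertex.
Removing F increases the component count from 1 to 2, so F is a cut vertex.
Likewise H, I are cut vertices.
By contrast removing E leaves 1 component; it is not a cut vertex. No other vertex is a cut vertex either.

C, D, F, H, I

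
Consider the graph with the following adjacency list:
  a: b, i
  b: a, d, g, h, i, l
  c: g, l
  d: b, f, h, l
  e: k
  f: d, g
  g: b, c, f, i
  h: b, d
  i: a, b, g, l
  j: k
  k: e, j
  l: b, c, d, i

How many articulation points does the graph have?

Removing k increases the component count from 2 to 3, so k is a cut vertex.
By contrast removing f leaves 2 components; it is not a cut vertex. No other vertex is a cut vertex either.

1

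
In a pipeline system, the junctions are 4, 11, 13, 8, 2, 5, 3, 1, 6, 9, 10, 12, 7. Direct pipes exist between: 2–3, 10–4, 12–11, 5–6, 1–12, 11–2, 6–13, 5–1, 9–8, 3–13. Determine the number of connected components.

7 is isolated — a component by itself.
Starting from 8 we can reach 8, 9. That is one component of size 2.
Starting from 4 we can reach 4, 10. That is one component of size 2.
Starting from 1 we can reach 1, 2, 3, 5, 6, 11, 12, 13. That is one component of size 8.
Total: 4 components.

4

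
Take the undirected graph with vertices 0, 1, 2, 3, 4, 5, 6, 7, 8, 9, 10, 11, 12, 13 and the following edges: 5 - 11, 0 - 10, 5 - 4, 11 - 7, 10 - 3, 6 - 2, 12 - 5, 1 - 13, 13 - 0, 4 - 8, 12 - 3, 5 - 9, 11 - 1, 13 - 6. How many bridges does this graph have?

The edges on the cycle 12-5-11-1-13-0-10-3-12 are not bridges since each lies on that cycle.
But removing 6 - 2 disconnects 6 from 2; removing 5 - 9 disconnects 5 from 9; removing 11 - 7 disconnects 11 from 7; removing 4 - 8 disconnects 4 from 8 — these are bridges.
In total 6 edges are bridges.

6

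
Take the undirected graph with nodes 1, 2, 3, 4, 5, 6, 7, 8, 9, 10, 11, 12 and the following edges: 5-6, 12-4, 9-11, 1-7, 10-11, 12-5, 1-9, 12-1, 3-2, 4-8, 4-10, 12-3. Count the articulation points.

5

Removing 1 increases the component count from 1 to 2, so 1 is a cut vertex.
Removing 3 increases the component count from 1 to 2, so 3 is a cut vertex.
Removing 4 increases the component count from 1 to 2, so 4 is a cut vertex.
Likewise 5, 12 are cut vertices.
By contrast removing 10 leaves 1 component; it is not a cut vertex. No other vertex is a cut vertex either.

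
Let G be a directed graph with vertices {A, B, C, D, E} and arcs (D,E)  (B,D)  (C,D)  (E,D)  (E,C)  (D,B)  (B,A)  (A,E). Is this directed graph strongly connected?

From D we can reach every vertex (A, B, C, D, E), and every vertex can reach D (A, B, C, D, E). So the whole graph is one strongly connected component.

Yes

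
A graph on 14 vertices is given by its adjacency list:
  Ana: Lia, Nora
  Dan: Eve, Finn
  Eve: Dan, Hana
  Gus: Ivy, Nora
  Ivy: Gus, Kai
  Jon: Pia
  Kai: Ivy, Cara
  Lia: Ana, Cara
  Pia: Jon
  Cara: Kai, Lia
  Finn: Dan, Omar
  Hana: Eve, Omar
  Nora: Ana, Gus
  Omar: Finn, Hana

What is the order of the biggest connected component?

7

Starting from Jon we can reach Jon, Pia. That is one component of size 2.
Starting from Dan we can reach Dan, Eve, Finn, Hana, Omar. That is one component of size 5.
Starting from Ana we can reach Ana, Gus, Ivy, Kai, Lia, Cara, Nora. That is one component of size 7.
The largest has 7 vertices.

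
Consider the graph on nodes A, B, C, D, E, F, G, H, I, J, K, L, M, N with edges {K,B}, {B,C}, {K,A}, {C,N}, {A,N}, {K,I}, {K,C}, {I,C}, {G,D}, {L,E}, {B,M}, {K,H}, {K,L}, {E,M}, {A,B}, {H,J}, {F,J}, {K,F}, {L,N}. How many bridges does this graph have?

1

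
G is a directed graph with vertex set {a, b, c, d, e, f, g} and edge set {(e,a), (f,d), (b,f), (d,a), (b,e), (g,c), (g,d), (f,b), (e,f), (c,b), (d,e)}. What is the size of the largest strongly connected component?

{b, d, e, f} are all mutually reachable — one SCC of size 4.
{g} is an SCC by itself.
{a} is an SCC by itself.
{c} is an SCC by itself.
The largest has 4 vertices.

4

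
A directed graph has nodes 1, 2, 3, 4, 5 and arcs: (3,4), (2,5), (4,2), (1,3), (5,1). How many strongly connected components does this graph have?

{1, 2, 3, 4, 5} are all mutually reachable — one SCC of size 5.
That gives 1 strongly connected component.

1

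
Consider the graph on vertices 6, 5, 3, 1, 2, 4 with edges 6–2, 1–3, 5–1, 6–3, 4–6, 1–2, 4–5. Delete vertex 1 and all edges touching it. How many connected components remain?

1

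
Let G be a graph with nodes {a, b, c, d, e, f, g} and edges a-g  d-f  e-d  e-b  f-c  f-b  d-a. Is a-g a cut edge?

Yes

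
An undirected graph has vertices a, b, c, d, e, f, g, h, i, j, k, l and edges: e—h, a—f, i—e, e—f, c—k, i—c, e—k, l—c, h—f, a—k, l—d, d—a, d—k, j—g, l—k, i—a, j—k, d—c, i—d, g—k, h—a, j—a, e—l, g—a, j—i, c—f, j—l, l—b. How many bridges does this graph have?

The edges on the cycle e-h-f-e are not bridges since each lies on that cycle.
But removing b—l disconnects b from l — this is a bridge.

1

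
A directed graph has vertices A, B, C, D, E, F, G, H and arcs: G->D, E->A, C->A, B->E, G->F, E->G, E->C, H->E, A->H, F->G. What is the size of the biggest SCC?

4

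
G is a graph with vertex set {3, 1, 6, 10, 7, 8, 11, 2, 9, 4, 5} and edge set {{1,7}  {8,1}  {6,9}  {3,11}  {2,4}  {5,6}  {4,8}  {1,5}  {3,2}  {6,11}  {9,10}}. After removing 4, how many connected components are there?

1

With 4 gone, the remaining components are: {1, 2, 3, 5, 6, 7, 8, 9, 10, 11}.
That is 1 component.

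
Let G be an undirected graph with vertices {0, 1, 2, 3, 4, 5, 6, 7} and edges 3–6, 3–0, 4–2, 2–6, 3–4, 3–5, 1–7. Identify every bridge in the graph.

0-3, 1-7, 3-5

The edges on the cycle 3-4-2-6-3 are not bridges since each lies on that cycle.
But removing 1–7 disconnects 1 from 7; removing 3–5 disconnects 3 from 5; removing 3–0 disconnects 3 from 0 — these are bridges.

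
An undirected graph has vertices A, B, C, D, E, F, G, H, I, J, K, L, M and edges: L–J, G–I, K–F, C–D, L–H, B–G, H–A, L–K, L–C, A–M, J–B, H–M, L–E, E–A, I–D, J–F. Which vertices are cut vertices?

L

Removing L increases the component count from 1 to 2, so L is a cut vertex.
By contrast removing D leaves 1 component; it is not a cut vertex. No other vertex is a cut vertex either.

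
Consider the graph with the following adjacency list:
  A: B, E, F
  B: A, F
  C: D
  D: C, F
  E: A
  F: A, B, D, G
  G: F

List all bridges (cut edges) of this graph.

The edges on the cycle F-A-B-F are not bridges since each lies on that cycle.
But removing D-C disconnects D from C; removing A-E disconnects A from E; removing F-G disconnects F from G; removing F-D disconnects F from D — these are bridges.

A-E, C-D, D-F, F-G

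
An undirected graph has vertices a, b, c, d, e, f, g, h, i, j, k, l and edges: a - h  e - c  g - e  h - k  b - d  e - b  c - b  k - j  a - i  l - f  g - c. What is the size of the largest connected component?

5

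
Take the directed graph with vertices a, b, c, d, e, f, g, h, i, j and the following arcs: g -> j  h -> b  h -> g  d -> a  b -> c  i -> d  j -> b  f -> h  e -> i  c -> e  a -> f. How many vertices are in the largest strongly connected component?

{a, b, c, d, e, f, g, h, i, j} are all mutually reachable — one SCC of size 10.
The largest has 10 vertices.

10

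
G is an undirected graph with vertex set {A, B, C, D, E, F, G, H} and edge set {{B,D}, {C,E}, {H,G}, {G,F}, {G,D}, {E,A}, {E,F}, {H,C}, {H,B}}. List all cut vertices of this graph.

E

Removing E increases the component count from 1 to 2, so E is a cut vertex.
By contrast removing H leaves 1 component; it is not a cut vertex. No other vertex is a cut vertex either.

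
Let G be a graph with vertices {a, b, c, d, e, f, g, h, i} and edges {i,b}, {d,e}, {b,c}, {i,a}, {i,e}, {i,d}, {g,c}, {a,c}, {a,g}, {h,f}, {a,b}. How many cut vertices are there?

1

Removing i increases the component count from 2 to 3, so i is a cut vertex.
By contrast removing b leaves 2 components; it is not a cut vertex. No other vertex is a cut vertex either.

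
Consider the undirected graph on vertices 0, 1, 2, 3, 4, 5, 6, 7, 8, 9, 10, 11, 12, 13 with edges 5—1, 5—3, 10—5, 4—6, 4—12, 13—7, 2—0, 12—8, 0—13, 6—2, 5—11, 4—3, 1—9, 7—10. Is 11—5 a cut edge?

Yes

Removing 11—5 leaves no path between 11 and 5: the component count goes from 1 to 2. So it is a bridge.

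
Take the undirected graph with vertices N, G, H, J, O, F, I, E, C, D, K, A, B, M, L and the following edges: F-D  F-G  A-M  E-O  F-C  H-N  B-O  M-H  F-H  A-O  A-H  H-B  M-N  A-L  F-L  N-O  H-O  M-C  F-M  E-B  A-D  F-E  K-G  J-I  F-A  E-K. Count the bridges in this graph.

The edges on the cycle A-M-N-O-A are not bridges since each lies on that cycle.
But removing J-I disconnects J from I — this is a bridge.

1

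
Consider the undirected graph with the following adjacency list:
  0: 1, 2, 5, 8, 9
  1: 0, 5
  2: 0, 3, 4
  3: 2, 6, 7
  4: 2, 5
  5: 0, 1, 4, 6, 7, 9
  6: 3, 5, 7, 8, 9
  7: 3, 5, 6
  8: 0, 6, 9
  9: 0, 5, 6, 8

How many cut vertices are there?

0

Removing 0, for instance, still leaves 1 component. No single vertex removal increases the component count — the graph has no articulation points.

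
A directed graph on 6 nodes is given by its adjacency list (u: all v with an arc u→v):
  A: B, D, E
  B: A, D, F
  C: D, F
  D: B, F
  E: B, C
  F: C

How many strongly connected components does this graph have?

1

{A, B, C, D, E, F} are all mutually reachable — one SCC of size 6.
That gives 1 strongly connected component.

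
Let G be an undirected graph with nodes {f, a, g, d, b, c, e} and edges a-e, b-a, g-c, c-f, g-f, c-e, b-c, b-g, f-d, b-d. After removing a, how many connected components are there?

With a gone, the remaining components are: {b, c, d, e, f, g}.
That is 1 component.

1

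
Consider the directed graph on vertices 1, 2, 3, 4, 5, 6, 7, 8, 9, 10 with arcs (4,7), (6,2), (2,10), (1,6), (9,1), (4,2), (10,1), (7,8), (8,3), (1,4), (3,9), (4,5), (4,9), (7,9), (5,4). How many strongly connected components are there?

1

{1, 2, 3, 4, 5, 6, 7, 8, 9, 10} are all mutually reachable — one SCC of size 10.
That gives 1 strongly connected component.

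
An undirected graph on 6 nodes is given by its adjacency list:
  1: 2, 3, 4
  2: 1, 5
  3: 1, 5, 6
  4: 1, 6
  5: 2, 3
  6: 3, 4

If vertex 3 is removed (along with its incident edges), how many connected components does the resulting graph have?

With 3 gone, the remaining components are: {1, 2, 4, 5, 6}.
That is 1 component.

1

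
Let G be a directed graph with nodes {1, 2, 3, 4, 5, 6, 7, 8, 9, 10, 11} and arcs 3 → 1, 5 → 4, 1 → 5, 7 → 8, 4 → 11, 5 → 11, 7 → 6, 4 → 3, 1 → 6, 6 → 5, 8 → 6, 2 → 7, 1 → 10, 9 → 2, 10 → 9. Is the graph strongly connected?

No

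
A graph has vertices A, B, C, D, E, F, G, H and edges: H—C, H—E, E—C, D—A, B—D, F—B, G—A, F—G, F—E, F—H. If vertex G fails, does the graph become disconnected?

Deleting G leaves 1 component (was 1) (its neighbors A, F remain connected to each other), so G is not a cut vertex.

No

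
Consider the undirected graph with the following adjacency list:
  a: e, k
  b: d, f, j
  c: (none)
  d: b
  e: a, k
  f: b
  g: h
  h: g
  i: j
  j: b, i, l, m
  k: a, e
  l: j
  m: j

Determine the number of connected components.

4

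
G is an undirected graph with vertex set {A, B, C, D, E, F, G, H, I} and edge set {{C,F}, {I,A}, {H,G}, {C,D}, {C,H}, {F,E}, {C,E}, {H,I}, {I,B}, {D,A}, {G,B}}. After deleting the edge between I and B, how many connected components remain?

I and B are still connected via I-H-G-B, so the component count stays at 1.

1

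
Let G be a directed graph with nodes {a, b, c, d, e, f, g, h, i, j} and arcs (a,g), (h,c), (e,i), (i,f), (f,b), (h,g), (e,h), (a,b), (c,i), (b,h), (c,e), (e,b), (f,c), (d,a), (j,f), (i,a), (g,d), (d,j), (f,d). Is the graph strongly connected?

Yes

From a we can reach every vertex (a, b, c, d, e, f, g, h, i, j), and every vertex can reach a (a, b, c, d, e, f, g, h, i, j). So the whole graph is one strongly connected component.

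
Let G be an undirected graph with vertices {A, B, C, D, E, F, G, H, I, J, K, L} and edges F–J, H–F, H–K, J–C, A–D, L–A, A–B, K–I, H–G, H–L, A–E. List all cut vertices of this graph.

Removing A increases the component count from 1 to 4, so A is a cut vertex.
Removing F increases the component count from 1 to 2, so F is a cut vertex.
Removing H increases the component count from 1 to 4, so H is a cut vertex.
Likewise J, K, L are cut vertices.
By contrast removing C leaves 1 component; it is not a cut vertex. No other vertex is a cut vertex either.

A, F, H, J, K, L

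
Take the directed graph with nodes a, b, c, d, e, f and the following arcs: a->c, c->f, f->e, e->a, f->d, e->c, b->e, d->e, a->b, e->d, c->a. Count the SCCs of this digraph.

{a, b, c, d, e, f} are all mutually reachable — one SCC of size 6.
That gives 1 strongly connected component.

1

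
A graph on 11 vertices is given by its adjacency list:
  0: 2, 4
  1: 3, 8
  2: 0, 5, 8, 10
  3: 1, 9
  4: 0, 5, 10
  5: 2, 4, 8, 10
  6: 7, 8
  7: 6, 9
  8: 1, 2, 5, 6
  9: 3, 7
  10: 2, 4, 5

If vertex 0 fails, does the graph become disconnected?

No

Deleting 0 leaves 1 component (was 1) (its neighbors 2, 4 remain connected to each other), so 0 is not a cut vertex.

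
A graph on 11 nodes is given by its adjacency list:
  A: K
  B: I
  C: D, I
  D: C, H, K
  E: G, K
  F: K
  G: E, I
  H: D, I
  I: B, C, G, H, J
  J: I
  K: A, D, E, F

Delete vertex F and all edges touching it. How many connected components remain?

1

With F gone, the remaining components are: {A, B, C, D, E, G, H, I, J, K}.
That is 1 component.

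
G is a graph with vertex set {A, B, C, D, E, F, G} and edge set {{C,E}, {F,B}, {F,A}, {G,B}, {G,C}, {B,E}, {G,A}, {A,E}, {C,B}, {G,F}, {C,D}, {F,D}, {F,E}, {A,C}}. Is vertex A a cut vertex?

No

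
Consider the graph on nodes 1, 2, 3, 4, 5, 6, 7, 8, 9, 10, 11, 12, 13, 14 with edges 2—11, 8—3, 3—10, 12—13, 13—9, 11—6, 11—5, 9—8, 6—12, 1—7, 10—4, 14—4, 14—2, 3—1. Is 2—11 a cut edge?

After removing 2—11, the path 2-14-4-10-3-8-9-13-12-6-11 still connects them, so the edge is not a bridge.

No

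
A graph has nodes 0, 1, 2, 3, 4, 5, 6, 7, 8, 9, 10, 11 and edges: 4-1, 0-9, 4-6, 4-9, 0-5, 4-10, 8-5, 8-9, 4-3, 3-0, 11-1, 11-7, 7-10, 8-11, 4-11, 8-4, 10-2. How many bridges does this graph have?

2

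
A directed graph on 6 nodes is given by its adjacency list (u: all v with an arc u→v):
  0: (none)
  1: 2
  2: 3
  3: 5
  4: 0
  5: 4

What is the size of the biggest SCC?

1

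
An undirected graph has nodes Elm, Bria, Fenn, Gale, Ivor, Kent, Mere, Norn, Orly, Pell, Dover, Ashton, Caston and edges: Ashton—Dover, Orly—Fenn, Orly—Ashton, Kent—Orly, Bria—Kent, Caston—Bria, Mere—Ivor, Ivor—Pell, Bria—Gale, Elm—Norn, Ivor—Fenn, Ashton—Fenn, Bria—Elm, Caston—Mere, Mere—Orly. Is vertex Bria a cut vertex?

Yes

Deleting Bria raises the number of components from 1 to 3, so Bria is a cut vertex.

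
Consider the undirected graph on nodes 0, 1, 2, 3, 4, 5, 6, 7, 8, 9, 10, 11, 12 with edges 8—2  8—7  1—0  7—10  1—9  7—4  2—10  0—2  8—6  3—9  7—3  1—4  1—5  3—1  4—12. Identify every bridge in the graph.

The edges on the cycle 3-1-9-3 are not bridges since each lies on that cycle.
But removing 1—5 disconnects 1 from 5; removing 4—12 disconnects 4 from 12; removing 8—6 disconnects 8 from 6 — these are bridges.

1-5, 12-4, 6-8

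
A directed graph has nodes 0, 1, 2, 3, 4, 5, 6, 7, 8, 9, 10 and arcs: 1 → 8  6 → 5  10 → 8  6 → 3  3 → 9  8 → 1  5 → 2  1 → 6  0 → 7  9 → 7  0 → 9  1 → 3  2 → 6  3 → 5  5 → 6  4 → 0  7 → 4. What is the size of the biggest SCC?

4

{2, 3, 5, 6} are all mutually reachable — one SCC of size 4.
{0, 4, 7, 9} are all mutually reachable — one SCC of size 4.
{1, 8} are all mutually reachable — one SCC of size 2.
{10} is an SCC by itself.
The largest has 4 vertices.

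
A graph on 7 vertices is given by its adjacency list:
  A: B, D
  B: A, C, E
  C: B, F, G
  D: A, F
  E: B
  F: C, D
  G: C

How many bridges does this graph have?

2

The edges on the cycle F-C-B-A-D-F are not bridges since each lies on that cycle.
But removing C-G disconnects C from G; removing B-E disconnects B from E — these are bridges.
That makes 2 bridges.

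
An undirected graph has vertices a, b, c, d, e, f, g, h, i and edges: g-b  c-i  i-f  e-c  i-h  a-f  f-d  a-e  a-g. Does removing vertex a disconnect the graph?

Deleting a raises the number of components from 1 to 2, so a is a cut vertex.

Yes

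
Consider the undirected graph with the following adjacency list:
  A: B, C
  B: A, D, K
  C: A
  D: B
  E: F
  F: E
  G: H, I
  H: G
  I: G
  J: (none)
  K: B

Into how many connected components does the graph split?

4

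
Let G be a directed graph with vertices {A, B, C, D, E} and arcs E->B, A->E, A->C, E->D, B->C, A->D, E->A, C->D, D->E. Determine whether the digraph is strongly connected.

From E we can reach every vertex (A, B, C, D, E), and every vertex can reach E (A, B, C, D, E). So the whole graph is one strongly connected component.

Yes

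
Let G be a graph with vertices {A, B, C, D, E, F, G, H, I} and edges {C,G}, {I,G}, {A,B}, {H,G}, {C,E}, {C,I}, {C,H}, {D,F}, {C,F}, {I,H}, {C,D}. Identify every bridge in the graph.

A-B, C-E

The edges on the cycle C-I-G-C are not bridges since each lies on that cycle.
But removing E-C disconnects E from C; removing B-A disconnects B from A — these are bridges.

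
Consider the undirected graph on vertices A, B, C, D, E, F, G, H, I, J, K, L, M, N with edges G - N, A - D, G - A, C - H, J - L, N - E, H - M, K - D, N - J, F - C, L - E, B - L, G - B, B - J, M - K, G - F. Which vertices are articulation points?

Removing G increases the component count from 2 to 3, so G is a cut vertex.
By contrast removing E leaves 2 components; it is not a cut vertex. No other vertex is a cut vertex either.

G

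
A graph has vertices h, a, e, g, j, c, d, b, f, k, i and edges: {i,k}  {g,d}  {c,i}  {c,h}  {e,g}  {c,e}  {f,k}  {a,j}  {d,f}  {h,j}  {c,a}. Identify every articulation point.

c

Removing c increases the component count from 2 to 3, so c is a cut vertex.
By contrast removing f leaves 2 components; it is not a cut vertex. No other vertex is a cut vertex either.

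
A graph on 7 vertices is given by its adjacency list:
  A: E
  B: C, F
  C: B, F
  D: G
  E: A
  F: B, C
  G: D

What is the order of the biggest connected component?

3

Starting from D we can reach D, G. That is one component of size 2.
Starting from A we can reach A, E. That is one component of size 2.
Starting from B we can reach B, C, F. That is one component of size 3.
The largest has 3 vertices.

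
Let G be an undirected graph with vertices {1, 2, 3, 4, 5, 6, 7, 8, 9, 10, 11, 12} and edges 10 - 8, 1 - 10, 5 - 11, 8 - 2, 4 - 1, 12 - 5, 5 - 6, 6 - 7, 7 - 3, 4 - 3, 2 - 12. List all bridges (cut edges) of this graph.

11-5

The edges on the cycle 4-1-10-8-2-12-5-6-7-3-4 are not bridges since each lies on that cycle.
But removing 11 - 5 disconnects 11 from 5 — this is a bridge.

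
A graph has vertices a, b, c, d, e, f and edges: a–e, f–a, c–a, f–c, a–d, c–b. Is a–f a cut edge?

After removing a–f, the path a-c-f still connects them, so the edge is not a bridge.

No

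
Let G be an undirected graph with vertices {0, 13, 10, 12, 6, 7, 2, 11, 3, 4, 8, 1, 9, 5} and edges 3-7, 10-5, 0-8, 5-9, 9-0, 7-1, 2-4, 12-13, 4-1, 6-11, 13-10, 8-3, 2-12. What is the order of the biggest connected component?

12

Starting from 6 we can reach 6, 11. That is one component of size 2.
Starting from 0 we can reach 0, 1, 2, 3, 4, 5, 7, 8, 9, 10, 12, 13. That is one component of size 12.
The largest has 12 vertices.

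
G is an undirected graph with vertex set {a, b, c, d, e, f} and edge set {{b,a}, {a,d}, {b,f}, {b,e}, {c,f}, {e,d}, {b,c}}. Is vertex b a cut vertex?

Yes

Deleting b raises the number of components from 1 to 2, so b is a cut vertex.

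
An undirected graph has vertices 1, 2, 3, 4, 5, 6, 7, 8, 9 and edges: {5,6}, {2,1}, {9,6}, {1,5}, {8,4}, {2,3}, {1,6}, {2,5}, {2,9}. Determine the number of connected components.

3

7 is isolated — a component by itself.
Starting from 4 we can reach 4, 8. That is one component of size 2.
Starting from 1 we can reach 1, 2, 3, 5, 6, 9. That is one component of size 6.
Total: 3 components.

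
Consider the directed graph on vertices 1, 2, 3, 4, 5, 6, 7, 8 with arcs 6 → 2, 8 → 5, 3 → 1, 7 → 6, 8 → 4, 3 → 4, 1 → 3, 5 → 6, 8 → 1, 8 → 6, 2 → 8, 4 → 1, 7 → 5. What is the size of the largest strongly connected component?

{2, 5, 6, 8} are all mutually reachable — one SCC of size 4.
{1, 3, 4} are all mutually reachable — one SCC of size 3.
{7} is an SCC by itself.
The largest has 4 vertices.

4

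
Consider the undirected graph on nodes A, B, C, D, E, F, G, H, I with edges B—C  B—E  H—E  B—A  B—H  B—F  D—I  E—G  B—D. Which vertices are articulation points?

Removing B increases the component count from 1 to 5, so B is a cut vertex.
Removing D increases the component count from 1 to 2, so D is a cut vertex.
Removing E increases the component count from 1 to 2, so E is a cut vertex.
By contrast removing G leaves 1 component; it is not a cut vertex. No other vertex is a cut vertex either.

B, D, E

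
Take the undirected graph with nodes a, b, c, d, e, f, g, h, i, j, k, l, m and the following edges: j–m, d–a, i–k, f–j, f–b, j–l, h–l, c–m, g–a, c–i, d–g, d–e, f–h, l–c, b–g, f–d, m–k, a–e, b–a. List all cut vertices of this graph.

Removing f increases the component count from 1 to 2, so f is a cut vertex.
By contrast removing a leaves 1 component; it is not a cut vertex. No other vertex is a cut vertex either.

f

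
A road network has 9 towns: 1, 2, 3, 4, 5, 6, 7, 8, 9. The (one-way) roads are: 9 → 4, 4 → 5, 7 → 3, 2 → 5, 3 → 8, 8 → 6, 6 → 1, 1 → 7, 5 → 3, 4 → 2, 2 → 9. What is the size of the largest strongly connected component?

5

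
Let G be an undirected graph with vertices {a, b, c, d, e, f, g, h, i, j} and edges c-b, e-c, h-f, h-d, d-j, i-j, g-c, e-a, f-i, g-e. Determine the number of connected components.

2

Starting from a we can reach a, b, c, e, g. That is one component of size 5.
Starting from d we can reach d, f, h, i, j. That is one component of size 5.
Total: 2 components.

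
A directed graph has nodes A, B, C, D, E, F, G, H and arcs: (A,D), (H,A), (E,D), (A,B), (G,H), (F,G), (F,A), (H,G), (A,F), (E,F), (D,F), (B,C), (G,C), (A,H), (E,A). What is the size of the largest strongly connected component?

{A, D, F, G, H} are all mutually reachable — one SCC of size 5.
{C} is an SCC by itself.
{E} is an SCC by itself.
{B} is an SCC by itself.
The largest has 5 vertices.

5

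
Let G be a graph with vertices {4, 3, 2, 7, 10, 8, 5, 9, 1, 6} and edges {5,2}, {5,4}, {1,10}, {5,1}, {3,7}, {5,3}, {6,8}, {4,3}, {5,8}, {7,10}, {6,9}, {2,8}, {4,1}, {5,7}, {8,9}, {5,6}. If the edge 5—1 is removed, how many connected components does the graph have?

5 and 1 are still connected via 5-4-1, so the component count stays at 1.

1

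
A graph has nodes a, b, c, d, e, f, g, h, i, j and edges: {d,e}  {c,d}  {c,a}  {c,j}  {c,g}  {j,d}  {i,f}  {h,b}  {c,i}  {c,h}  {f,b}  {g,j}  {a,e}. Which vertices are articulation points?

Removing c increases the component count from 1 to 2, so c is a cut vertex.
By contrast removing j leaves 1 component; it is not a cut vertex. No other vertex is a cut vertex either.

c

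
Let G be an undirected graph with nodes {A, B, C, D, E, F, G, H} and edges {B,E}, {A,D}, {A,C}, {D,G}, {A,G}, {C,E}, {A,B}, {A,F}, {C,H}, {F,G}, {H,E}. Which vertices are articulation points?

Removing A increases the component count from 1 to 2, so A is a cut vertex.
By contrast removing G leaves 1 component; it is not a cut vertex. No other vertex is a cut vertex either.

A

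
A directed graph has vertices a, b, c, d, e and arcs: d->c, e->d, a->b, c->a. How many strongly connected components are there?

5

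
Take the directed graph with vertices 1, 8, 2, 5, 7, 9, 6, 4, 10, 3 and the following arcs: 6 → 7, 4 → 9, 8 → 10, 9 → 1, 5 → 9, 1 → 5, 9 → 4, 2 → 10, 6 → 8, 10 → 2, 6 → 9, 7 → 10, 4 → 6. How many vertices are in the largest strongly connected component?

5

{1, 4, 5, 6, 9} are all mutually reachable — one SCC of size 5.
{2, 10} are all mutually reachable — one SCC of size 2.
{7} is an SCC by itself.
{3} is an SCC by itself.
{8} is an SCC by itself.
The largest has 5 vertices.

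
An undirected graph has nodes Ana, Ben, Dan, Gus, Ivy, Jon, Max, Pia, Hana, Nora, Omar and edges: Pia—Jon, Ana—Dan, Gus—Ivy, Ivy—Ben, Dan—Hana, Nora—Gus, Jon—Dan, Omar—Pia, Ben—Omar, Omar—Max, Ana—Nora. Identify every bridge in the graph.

Dan-Hana, Max-Omar

The edges on the cycle Ana-Nora-Gus-Ivy-Ben-Omar-Pia-Jon-Dan-Ana are not bridges since each lies on that cycle.
But removing Dan—Hana disconnects Dan from Hana; removing Max—Omar disconnects Max from Omar — these are bridges.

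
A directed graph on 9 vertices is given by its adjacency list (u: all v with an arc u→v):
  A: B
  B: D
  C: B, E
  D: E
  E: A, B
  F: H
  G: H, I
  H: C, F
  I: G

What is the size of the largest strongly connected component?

{A, B, D, E} are all mutually reachable — one SCC of size 4.
{G, I} are all mutually reachable — one SCC of size 2.
{F, H} are all mutually reachable — one SCC of size 2.
{C} is an SCC by itself.
The largest has 4 vertices.

4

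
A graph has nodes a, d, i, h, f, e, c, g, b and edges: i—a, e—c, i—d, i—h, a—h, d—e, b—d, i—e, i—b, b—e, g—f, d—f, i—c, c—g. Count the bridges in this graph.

0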